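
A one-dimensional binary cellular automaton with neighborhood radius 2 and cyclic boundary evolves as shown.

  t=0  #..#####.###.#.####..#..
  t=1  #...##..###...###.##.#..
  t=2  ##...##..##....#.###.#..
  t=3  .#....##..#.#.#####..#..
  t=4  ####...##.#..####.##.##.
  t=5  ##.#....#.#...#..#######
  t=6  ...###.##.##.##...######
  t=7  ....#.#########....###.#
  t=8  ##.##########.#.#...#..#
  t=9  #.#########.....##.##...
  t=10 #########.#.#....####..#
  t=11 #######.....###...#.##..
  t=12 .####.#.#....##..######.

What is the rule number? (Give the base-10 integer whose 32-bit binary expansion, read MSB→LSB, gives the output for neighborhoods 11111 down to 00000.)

  nb #####: next=#  (t=0,i=5, bit31=1)
  nb ####.: next=.  (t=0,i=6, bit30=0)
  nb ###.#: next=.  (t=0,i=7, bit29=0)
  nb ###..: next=#  (t=0,i=18, bit28=1)
  nb ##.##: next=#  (t=0,i=8, bit27=1)
  nb ##.#.: next=.  (t=0,i=12, bit26=0)
  nb ##..#: next=#  (t=0,i=19, bit25=1)
  nb ##...: next=.  (t=1,i=11, bit24=0)
  nb #.###: next=#  (t=0,i=9, bit23=1)
  nb #.##.: next=#  (t=1,i=18, bit22=1)
  nb #.#.#: next=.  (t=0,i=13, bit21=0)
  nb #.#..: next=#  (t=1,i=21, bit20=1)
  nb #..##: next=.  (t=0,i=2, bit19=0)
  nb #..#.: next=.  (t=0,i=20, bit18=0)
  nb #...#: next=.  (t=1,i=2, bit17=0)
  nb #....: next=#  (t=2,i=12, bit16=1)
  nb .####: next=#  (t=0,i=4, bit15=1)
  nb .###.: next=#  (t=0,i=10, bit14=1)
  nb .##.#: next=#  (t=1,i=19, bit13=1)
  nb .##..: next=#  (t=1,i=5, bit12=1)
  nb .#.##: next=#  (t=0,i=14, bit11=1)
  nb .#.#.: next=.  (t=3,i=11, bit10=0)
  nb .#..#: next=.  (t=0,i=1, bit9=0)
  nb .#...: next=#  (t=1,i=1, bit8=1)
  nb ..###: next=.  (t=0,i=3, bit7=0)
  nb ..##.: next=.  (t=1,i=4, bit6=0)
  nb ..#.#: next=#  (t=2,i=15, bit5=1)
  nb ..#..: next=#  (t=0,i=0, bit4=1)
  nb ...##: next=.  (t=1,i=3, bit3=0)
  nb ...#.: next=#  (t=2,i=14, bit2=1)
  nb ....#: next=.  (t=2,i=13, bit1=0)
  nb .....: next=.  (t=9,i=13, bit0=0)
  bits 10011010110100011111100100110100 = 2597452084

2597452084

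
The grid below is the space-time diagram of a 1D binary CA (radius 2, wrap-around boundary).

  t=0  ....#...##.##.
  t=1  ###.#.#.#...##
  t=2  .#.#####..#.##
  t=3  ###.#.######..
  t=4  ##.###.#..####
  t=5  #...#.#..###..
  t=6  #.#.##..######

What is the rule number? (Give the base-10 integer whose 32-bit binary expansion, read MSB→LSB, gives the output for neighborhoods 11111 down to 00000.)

1462754547

  nb #####: next=.  (t=1,i=0, bit31=0)
  nb ####.: next=#  (t=1,i=1, bit30=1)
  nb ###.#: next=.  (t=1,i=2, bit29=0)
  nb ###..: next=#  (t=2,i=7, bit28=1)
  nb ##.##: next=.  (t=0,i=10, bit27=0)
  nb ##.#.: next=#  (t=1,i=3, bit26=1)
  nb ##..#: next=#  (t=2,i=8, bit25=1)
  nb ##...: next=#  (t=0,i=13, bit24=1)
  nb #.###: next=.  (t=2,i=3, bit23=0)
  nb #.##.: next=.  (t=0,i=11, bit22=0)
  nb #.#.#: next=#  (t=1,i=4, bit21=1)
  nb #.#..: next=.  (t=1,i=8, bit20=0)
  nb #..##: next=#  (t=3,i=13, bit19=1)
  nb #..#.: next=#  (t=2,i=9, bit18=1)
  nb #...#: next=#  (t=0,i=6, bit17=1)
  nb #....: next=#  (t=0,i=0, bit16=1)
  nb .####: next=#  (t=1,i=13, bit15=1)
  nb .###.: next=#  (t=3,i=1, bit14=1)
  nb .##.#: next=.  (t=0,i=9, bit13=0)
  nb .##..: next=#  (t=0,i=12, bit12=1)
  nb .#.##: next=#  (t=2,i=2, bit11=1)
  nb .#.#.: next=#  (t=1,i=5, bit10=1)
  nb .#..#: next=.  (t=4,i=8, bit9=0)
  nb .#...: next=.  (t=0,i=5, bit8=0)
  nb ..###: next=#  (t=1,i=12, bit7=1)
  nb ..##.: next=#  (t=0,i=8, bit6=1)
  nb ..#.#: next=#  (t=2,i=10, bit5=1)
  nb ..#..: next=#  (t=0,i=4, bit4=1)
  nb ...##: next=.  (t=0,i=7, bit3=0)
  nb ...#.: next=.  (t=0,i=3, bit2=0)
  nb ....#: next=#  (t=0,i=2, bit1=1)
  nb .....: next=#  (t=0,i=1, bit0=1)
  bits 01010111001011111101110011110011 = 1462754547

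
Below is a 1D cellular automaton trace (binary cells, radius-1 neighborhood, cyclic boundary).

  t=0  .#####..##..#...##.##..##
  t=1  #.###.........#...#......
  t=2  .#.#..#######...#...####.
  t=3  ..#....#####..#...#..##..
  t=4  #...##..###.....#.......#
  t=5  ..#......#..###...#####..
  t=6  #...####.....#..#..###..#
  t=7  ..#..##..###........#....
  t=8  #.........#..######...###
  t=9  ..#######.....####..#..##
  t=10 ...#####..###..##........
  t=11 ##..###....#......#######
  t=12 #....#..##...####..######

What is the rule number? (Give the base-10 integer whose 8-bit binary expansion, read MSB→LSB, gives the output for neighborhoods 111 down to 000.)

  nb ###: next=#  (t=0,i=2, bit7=1)
  nb ##.: next=.  (t=0,i=5, bit6=0)
  nb #.#: next=#  (t=0,i=0, bit5=1)
  nb #..: next=.  (t=0,i=6, bit4=0)
  nb .##: next=.  (t=0,i=1, bit3=0)
  nb .#.: next=.  (t=0,i=12, bit2=0)
  nb ..#: next=.  (t=0,i=7, bit1=0)
  nb ...: next=#  (t=0,i=14, bit0=1)
  bits 10100001 = 161

161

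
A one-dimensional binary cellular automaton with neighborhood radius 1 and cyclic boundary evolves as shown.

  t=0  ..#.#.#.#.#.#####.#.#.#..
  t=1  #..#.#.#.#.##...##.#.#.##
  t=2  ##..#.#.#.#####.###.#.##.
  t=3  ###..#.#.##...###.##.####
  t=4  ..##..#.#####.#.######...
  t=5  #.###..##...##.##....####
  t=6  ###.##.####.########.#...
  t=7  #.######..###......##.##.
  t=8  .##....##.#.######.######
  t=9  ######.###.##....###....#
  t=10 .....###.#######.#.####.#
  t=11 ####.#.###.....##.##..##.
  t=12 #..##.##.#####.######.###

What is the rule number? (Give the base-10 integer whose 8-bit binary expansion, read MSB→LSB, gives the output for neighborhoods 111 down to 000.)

  nb ###: next=.  (t=0,i=13, bit7=0)
  nb ##.: next=#  (t=0,i=16, bit6=1)
  nb #.#: next=#  (t=0,i=3, bit5=1)
  nb #..: next=#  (t=0,i=23, bit4=1)
  nb .##: next=#  (t=0,i=12, bit3=1)
  nb .#.: next=.  (t=0,i=2, bit2=0)
  nb ..#: next=.  (t=0,i=1, bit1=0)
  nb ...: next=#  (t=0,i=0, bit0=1)
  bits 01111001 = 121

121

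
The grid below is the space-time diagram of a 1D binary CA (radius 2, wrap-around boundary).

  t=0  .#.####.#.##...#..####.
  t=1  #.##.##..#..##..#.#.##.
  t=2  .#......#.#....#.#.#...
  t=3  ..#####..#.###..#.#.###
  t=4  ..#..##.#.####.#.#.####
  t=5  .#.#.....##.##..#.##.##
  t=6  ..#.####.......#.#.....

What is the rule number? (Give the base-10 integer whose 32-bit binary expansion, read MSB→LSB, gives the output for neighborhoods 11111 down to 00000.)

  [31] ##### => .  t=3,i=4
  [30] ####. => #  t=0,i=5
  [29] ###.# => #  t=0,i=6
  [28] ###.. => #  t=0,i=21
  [27] ##.## => .  t=1,i=4
  [26] ##.#. => .  t=0,i=7
  [25] ##..# => .  t=0,i=22
  [24] ##... => #  t=0,i=12
  [23] #.### => #  t=0,i=3
  [22] #.##. => .  t=0,i=10
  [21] #.#.# => .  t=0,i=8
  [20] #.#.. => .  t=2,i=10
  [19] #..## => .  t=0,i=17
  [18] #..#. => #  t=0,i=0
  [17] #...# => #  t=0,i=13
  [16] #.... => #  t=2,i=3
  [15] .#### => .  t=0,i=4
  [14] .###. => #  t=3,i=12
  [13] .##.# => .  t=1,i=3
  [12] .##.. => .  t=0,i=11
  [11] .#.## => #  t=0,i=2
  [10] .#.#. => #  t=1,i=17
  [9] .#..# => #  t=0,i=16
  [8] .#... => #  t=2,i=2
  [7] ..### => #  t=0,i=18
  [6] ..##. => .  t=1,i=12
  [5] ..#.# => .  t=0,i=1
  [4] ..#.. => .  t=0,i=15
  [3] ...## => .  t=5,i=8
  [2] ...#. => .  t=0,i=14
  [1] ....# => #  t=2,i=6
  [0] ..... => #  t=2,i=4
  bits 01110001100001110100111110000011 = 1904693123

1904693123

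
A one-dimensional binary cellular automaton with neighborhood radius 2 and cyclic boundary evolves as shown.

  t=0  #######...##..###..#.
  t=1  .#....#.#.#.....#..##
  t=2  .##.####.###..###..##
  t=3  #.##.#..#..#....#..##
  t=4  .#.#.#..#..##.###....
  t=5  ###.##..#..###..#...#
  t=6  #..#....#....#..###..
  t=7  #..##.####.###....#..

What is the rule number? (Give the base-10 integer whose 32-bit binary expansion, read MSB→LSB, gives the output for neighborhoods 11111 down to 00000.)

  ##### -> .   bit 31 = 0  t=0,i=2
  ####. -> .   bit 30 = 0  t=0,i=5
  ###.# -> .   bit 29 = 0  t=2,i=7
  ###.. -> #   bit 28 = 1  t=0,i=6
  ##.## -> #   bit 27 = 1  t=2,i=0
  ##.#. -> .   bit 26 = 0  t=1,i=0
  ##..# -> .   bit 25 = 0  t=0,i=12
  ##... -> .   bit 24 = 0  t=0,i=7
  #.### -> .   bit 23 = 0  t=0,i=0
  #.##. -> .   bit 22 = 0  t=2,i=1
  #.#.# -> .   bit 21 = 0  t=1,i=8
  #.#.. -> #   bit 20 = 1  t=1,i=1
  #..## -> .   bit 19 = 0  t=0,i=13
  #..#. -> .   bit 18 = 0  t=0,i=18
  #...# -> #   bit 17 = 1  t=0,i=8
  #.... -> .   bit 16 = 0  t=1,i=3
  .#### -> #   bit 15 = 1  t=0,i=1
  .###. -> .   bit 14 = 0  t=0,i=15
  .##.# -> #   bit 13 = 1  t=1,i=20
  .##.. -> .   bit 12 = 0  t=0,i=11
  .#.## -> #   bit 11 = 1  t=0,i=20
  .#.#. -> #   bit 10 = 1  t=1,i=7
  .#..# -> .   bit 9 = 0  t=1,i=17
  .#... -> #   bit 8 = 1  t=1,i=2
  ..### -> .   bit 7 = 0  t=0,i=14
  ..##. -> #   bit 6 = 1  t=0,i=10
  ..#.# -> #   bit 5 = 1  t=0,i=19
  ..#.. -> #   bit 4 = 1  t=1,i=16
  ...## -> .   bit 3 = 0  t=0,i=9
  ...#. -> #   bit 2 = 1  t=1,i=5
  ....# -> #   bit 1 = 1  t=1,i=4
  ..... -> .   bit 0 = 0  t=1,i=13
  bits 00011000000100101010110101110110 = 403877238

403877238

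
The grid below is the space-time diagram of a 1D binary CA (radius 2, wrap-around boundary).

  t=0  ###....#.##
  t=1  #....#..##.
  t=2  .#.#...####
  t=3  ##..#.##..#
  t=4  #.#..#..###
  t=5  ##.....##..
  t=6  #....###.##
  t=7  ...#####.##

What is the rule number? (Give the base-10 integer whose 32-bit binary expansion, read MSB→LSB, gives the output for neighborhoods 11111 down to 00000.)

2796054986

  ##### -> #   bit 31 = 1  t=0,i=0
  ####. -> .   bit 30 = 0  t=0,i=1
  ###.# -> #   bit 29 = 1  t=2,i=10
  ###.. -> .   bit 28 = 0  t=0,i=2
  ##.## -> .   bit 27 = 0  t=6,i=8
  ##.#. -> #   bit 26 = 1  t=1,i=10
  ##..# -> #   bit 25 = 1  t=3,i=2
  ##... -> .   bit 24 = 0  t=0,i=3
  #.### -> #   bit 23 = 1  t=0,i=9
  #.##. -> .   bit 22 = 0  t=3,i=6
  #.#.# -> #   bit 21 = 1  t=2,i=1
  #.#.. -> .   bit 20 = 0  t=1,i=0
  #..## -> #   bit 19 = 1  t=1,i=7
  #..#. -> .   bit 18 = 0  t=3,i=3
  #...# -> .   bit 17 = 0  t=2,i=5
  #.... -> .   bit 16 = 0  t=0,i=4
  .#### -> .   bit 15 = 0  t=0,i=10
  .###. -> #   bit 14 = 1  t=3,i=0
  .##.# -> #   bit 13 = 1  t=1,i=9
  .##.. -> .   bit 12 = 0  t=3,i=7
  .#.## -> #   bit 11 = 1  t=0,i=8
  .#.#. -> .   bit 10 = 0  t=2,i=2
  .#..# -> .   bit 9 = 0  t=1,i=6
  .#... -> #   bit 8 = 1  t=1,i=1
  ..### -> #   bit 7 = 1  t=2,i=7
  ..##. -> #   bit 6 = 1  t=1,i=8
  ..#.# -> .   bit 5 = 0  t=0,i=7
  ..#.. -> .   bit 4 = 0  t=1,i=5
  ...## -> #   bit 3 = 1  t=2,i=6
  ...#. -> .   bit 2 = 0  t=0,i=6
  ....# -> #   bit 1 = 1  t=0,i=5
  ..... -> .   bit 0 = 0  t=5,i=4
  bits 10100110101010000110100111001010 = 2796054986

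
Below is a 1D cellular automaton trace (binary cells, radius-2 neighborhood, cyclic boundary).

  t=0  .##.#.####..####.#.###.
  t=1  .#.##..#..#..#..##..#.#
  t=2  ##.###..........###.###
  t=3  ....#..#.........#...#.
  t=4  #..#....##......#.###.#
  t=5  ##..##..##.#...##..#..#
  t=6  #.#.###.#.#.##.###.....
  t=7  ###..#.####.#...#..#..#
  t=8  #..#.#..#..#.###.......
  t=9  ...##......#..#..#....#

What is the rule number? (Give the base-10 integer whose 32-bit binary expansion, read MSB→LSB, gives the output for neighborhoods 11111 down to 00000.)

  ##### -> .   bit 31 = 0  t=2,i=22
  ####. -> .   bit 30 = 0  t=0,i=8
  ###.# -> .   bit 29 = 0  t=0,i=15
  ###.. -> .   bit 28 = 0  t=0,i=9
  ##.## -> .   bit 27 = 0  t=2,i=2
  ##.#. -> #   bit 26 = 1  t=0,i=3
  ##..# -> #   bit 25 = 1  t=0,i=10
  ##... -> .   bit 24 = 0  t=2,i=6
  #.### -> .   bit 23 = 0  t=0,i=6
  #.##. -> #   bit 22 = 1  t=1,i=3
  #.#.# -> #   bit 21 = 1  t=0,i=4
  #.#.. -> .   bit 20 = 0  t=5,i=11
  #..## -> .   bit 19 = 0  t=0,i=0
  #..#. -> .   bit 18 = 0  t=1,i=6
  #...# -> #   bit 17 = 1  t=3,i=19
  #.... -> #   bit 16 = 1  t=2,i=7
  .#### -> #   bit 15 = 1  t=0,i=7
  .###. -> #   bit 14 = 1  t=0,i=20
  .##.# -> .   bit 13 = 0  t=0,i=2
  .##.. -> #   bit 12 = 1  t=1,i=4
  .#.## -> .   bit 11 = 0  t=0,i=5
  .#.#. -> #   bit 10 = 1  t=1,i=0
  .#..# -> .   bit 9 = 0  t=1,i=8
  .#... -> #   bit 8 = 1  t=3,i=8
  ..### -> .   bit 7 = 0  t=0,i=12
  ..##. -> #   bit 6 = 1  t=0,i=1
  ..#.# -> #   bit 5 = 1  t=1,i=20
  ..#.. -> .   bit 4 = 0  t=1,i=7
  ...## -> .   bit 3 = 0  t=2,i=15
  ...#. -> #   bit 2 = 1  t=3,i=3
  ....# -> .   bit 1 = 0  t=2,i=14
  ..... -> .   bit 0 = 0  t=2,i=8
  bits 00000110011000111101010101100100 = 107205988

107205988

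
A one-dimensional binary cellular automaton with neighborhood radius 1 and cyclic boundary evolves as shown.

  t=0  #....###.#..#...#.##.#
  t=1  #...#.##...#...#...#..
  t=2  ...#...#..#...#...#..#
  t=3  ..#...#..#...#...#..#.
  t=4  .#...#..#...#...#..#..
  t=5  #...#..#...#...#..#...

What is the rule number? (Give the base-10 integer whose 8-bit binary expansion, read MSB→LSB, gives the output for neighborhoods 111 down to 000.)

  [7] ### => #  t=0,i=6
  [6] ##. => #  t=0,i=0
  [5] #.# => .  t=0,i=8
  [4] #.. => .  t=0,i=1
  [3] .## => .  t=0,i=5
  [2] .#. => .  t=0,i=9
  [1] ..# => #  t=0,i=4
  [0] ... => .  t=0,i=2
  bits 11000010 = 194

194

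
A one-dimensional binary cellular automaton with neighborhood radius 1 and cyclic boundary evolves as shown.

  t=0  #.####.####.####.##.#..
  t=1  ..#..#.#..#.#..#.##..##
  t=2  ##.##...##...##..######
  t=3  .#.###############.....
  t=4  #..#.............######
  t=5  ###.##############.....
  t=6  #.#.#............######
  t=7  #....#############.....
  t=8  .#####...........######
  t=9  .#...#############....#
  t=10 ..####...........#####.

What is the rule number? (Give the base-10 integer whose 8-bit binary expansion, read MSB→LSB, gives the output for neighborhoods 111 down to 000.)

91

  ### -> .   bit 7 = 0  t=0,i=3
  ##. -> #   bit 6 = 1  t=0,i=5
  #.# -> .   bit 5 = 0  t=0,i=1
  #.. -> #   bit 4 = 1  t=0,i=21
  .## -> #   bit 3 = 1  t=0,i=2
  .#. -> .   bit 2 = 0  t=0,i=0
  ..# -> #   bit 1 = 1  t=0,i=22
  ... -> #   bit 0 = 1  t=2,i=6
  bits 01011011 = 91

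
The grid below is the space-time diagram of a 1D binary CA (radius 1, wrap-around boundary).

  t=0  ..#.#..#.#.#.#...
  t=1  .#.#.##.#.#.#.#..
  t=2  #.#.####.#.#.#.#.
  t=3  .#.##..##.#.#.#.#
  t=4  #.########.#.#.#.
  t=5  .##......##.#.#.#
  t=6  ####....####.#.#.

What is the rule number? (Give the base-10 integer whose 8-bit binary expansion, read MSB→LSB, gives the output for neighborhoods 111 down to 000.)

122

  ###|.  b7=0 t=2,i=5
  ##.|#  b6=1 t=1,i=6
  #.#|#  b5=1 t=0,i=3
  #..|#  b4=1 t=0,i=5
  .##|#  b3=1 t=1,i=5
  .#.|.  b2=0 t=0,i=2
  ..#|#  b1=1 t=0,i=1
  ...|.  b0=0 t=0,i=0
  bits 01111010 = 122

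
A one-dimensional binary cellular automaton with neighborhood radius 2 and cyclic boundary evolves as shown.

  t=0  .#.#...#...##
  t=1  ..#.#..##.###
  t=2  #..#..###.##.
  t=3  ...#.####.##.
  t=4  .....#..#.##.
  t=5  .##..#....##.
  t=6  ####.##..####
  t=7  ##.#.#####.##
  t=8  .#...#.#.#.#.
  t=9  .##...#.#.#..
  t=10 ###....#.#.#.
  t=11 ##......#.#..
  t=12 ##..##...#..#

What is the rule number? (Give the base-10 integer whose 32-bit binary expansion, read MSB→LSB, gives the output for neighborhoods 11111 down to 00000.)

  #####|#  b31=1 t=6,i=0
  ####.|.  b30=0 t=3,i=7
  ###.#|#  b29=1 t=2,i=8
  ###..|.  b28=0 t=1,i=12
  ##.##|.  b27=0 t=1,i=9
  ##.#.|.  b26=0 t=0,i=0
  ##..#|#  b25=1 t=1,i=0
  ##...|.  b24=0 t=3,i=12
  #.###|#  b23=1 t=1,i=10
  #.##.|#  b22=1 t=2,i=10
  #.#.#|.  b21=0 t=0,i=1
  #.#..|.  b20=0 t=0,i=3
  #..##|#  b19=1 t=1,i=6
  #..#.|.  b18=0 t=1,i=1
  #...#|.  b17=0 t=0,i=5
  #....|.  b16=0 t=3,i=0
  .####|.  b15=0 t=3,i=6
  .###.|#  b14=1 t=1,i=11
  .##.#|#  b13=1 t=0,i=12
  .##..|#  b12=1 t=3,i=11
  .#.##|.  b11=0 t=3,i=4
  .#.#.|#  b10=1 t=0,i=2
  .#..#|.  b9=0 t=1,i=5
  .#...|#  b8=1 t=0,i=4
  ..###|#  b7=1 t=2,i=6
  ..##.|#  b6=1 t=0,i=11
  ..#.#|.  b5=0 t=1,i=2
  ..#..|#  b4=1 t=0,i=7
  ...##|#  b3=1 t=0,i=10
  ...#.|.  b2=0 t=0,i=6
  ....#|.  b1=0 t=3,i=1
  .....|#  b0=1 t=4,i=1
  bits 10100010110010000111010111011001 = 2731046361

2731046361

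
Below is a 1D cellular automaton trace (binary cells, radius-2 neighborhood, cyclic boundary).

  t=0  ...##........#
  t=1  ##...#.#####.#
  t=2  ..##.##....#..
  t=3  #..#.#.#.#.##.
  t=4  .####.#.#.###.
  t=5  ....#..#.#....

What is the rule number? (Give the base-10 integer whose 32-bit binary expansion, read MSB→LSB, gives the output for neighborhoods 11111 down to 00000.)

  nb #####: next=.  (t=1,i=9, bit31=0)
  nb ####.: next=.  (t=1,i=10, bit30=0)
  nb ###.#: next=#  (t=1,i=11, bit29=1)
  nb ###..: next=.  (t=1,i=1, bit28=0)
  nb ##.##: next=.  (t=1,i=12, bit27=0)
  nb ##.#.: next=.  (t=3,i=13, bit26=0)
  nb ##..#: next=.  (t=4,i=13, bit25=0)
  nb ##...: next=#  (t=0,i=5, bit24=1)
  nb #.###: next=.  (t=1,i=7, bit23=0)
  nb #.##.: next=#  (t=2,i=5, bit22=1)
  nb #.#.#: next=.  (t=3,i=5, bit21=0)
  nb #.#..: next=.  (t=3,i=0, bit20=0)
  nb #..##: next=.  (t=4,i=0, bit19=0)
  nb #..#.: next=#  (t=3,i=2, bit18=1)
  nb #...#: next=#  (t=0,i=1, bit17=1)
  nb #....: next=.  (t=0,i=6, bit16=0)
  nb .####: next=.  (t=1,i=8, bit15=0)
  nb .###.: next=.  (t=1,i=0, bit14=0)
  nb .##.#: next=#  (t=2,i=3, bit13=1)
  nb .##..: next=.  (t=0,i=4, bit12=0)
  nb .#.##: next=#  (t=1,i=6, bit11=1)
  nb .#.#.: next=#  (t=3,i=4, bit10=1)
  nb .#..#: next=#  (t=3,i=1, bit9=1)
  nb .#...: next=#  (t=0,i=0, bit8=1)
  nb ..###: next=.  (t=4,i=1, bit7=0)
  nb ..##.: next=.  (t=0,i=3, bit6=0)
  nb ..#.#: next=#  (t=1,i=5, bit5=1)
  nb ..#..: next=#  (t=0,i=13, bit4=1)
  nb ...##: next=.  (t=0,i=2, bit3=0)
  nb ...#.: next=.  (t=0,i=12, bit2=0)
  nb ....#: next=#  (t=0,i=11, bit1=1)
  nb .....: next=#  (t=0,i=7, bit0=1)
  bits 00100001010001100010111100110011 = 558247731

558247731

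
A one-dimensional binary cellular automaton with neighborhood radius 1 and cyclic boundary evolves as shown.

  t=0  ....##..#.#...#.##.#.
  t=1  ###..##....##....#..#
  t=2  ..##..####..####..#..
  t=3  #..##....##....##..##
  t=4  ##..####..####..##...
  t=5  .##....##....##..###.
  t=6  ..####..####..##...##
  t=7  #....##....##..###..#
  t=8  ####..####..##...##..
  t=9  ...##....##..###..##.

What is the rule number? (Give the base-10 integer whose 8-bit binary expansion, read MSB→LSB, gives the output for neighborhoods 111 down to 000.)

  ### -> .   bit 7 = 0  t=1,i=0
  ##. -> #   bit 6 = 1  t=0,i=5
  #.# -> .   bit 5 = 0  t=0,i=9
  #.. -> #   bit 4 = 1  t=0,i=6
  .## -> .   bit 3 = 0  t=0,i=4
  .#. -> .   bit 2 = 0  t=0,i=8
  ..# -> .   bit 1 = 0  t=0,i=3
  ... -> #   bit 0 = 1  t=0,i=0
  bits 01010001 = 81

81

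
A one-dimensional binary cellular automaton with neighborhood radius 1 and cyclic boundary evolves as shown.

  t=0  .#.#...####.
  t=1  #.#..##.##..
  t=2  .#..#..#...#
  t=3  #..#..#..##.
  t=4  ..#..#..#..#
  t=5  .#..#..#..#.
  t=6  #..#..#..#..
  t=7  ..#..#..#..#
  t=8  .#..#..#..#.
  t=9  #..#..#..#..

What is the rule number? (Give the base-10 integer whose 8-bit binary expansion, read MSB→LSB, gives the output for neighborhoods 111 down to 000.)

  ### -> #   bit 7 = 1  t=0,i=8
  ##. -> .   bit 6 = 0  t=0,i=10
  #.# -> #   bit 5 = 1  t=0,i=2
  #.. -> .   bit 4 = 0  t=0,i=4
  .## -> .   bit 3 = 0  t=0,i=7
  .#. -> .   bit 2 = 0  t=0,i=1
  ..# -> #   bit 1 = 1  t=0,i=0
  ... -> #   bit 0 = 1  t=0,i=5
  bits 10100011 = 163

163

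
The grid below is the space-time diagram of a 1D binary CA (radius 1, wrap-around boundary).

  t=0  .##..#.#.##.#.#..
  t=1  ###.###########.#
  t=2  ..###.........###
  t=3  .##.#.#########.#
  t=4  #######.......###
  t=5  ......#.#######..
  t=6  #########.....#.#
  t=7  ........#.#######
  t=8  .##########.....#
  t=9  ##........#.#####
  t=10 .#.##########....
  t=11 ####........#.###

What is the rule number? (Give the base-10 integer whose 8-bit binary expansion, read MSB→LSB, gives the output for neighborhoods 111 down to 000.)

  [7] ### => .  t=1,i=0
  [6] ##. => #  t=0,i=2
  [5] #.# => #  t=0,i=6
  [4] #.. => .  t=0,i=3
  [3] .## => #  t=0,i=1
  [2] .#. => #  t=0,i=5
  [1] ..# => #  t=0,i=0
  [0] ... => #  t=0,i=16
  bits 01101111 = 111

111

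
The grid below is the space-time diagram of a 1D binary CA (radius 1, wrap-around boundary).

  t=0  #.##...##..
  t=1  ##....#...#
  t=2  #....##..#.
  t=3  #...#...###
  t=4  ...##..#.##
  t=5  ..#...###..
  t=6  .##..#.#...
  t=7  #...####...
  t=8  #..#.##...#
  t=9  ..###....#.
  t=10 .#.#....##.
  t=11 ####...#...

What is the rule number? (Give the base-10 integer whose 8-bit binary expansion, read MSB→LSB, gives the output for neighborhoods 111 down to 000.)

  ### -> #   bit 7 = 1  t=1,i=0
  ##. -> .   bit 6 = 0  t=0,i=3
  #.# -> #   bit 5 = 1  t=0,i=1
  #.. -> .   bit 4 = 0  t=0,i=4
  .## -> .   bit 3 = 0  t=0,i=2
  .#. -> #   bit 2 = 1  t=0,i=0
  ..# -> #   bit 1 = 1  t=0,i=6
  ... -> .   bit 0 = 0  t=0,i=5
  bits 10100110 = 166

166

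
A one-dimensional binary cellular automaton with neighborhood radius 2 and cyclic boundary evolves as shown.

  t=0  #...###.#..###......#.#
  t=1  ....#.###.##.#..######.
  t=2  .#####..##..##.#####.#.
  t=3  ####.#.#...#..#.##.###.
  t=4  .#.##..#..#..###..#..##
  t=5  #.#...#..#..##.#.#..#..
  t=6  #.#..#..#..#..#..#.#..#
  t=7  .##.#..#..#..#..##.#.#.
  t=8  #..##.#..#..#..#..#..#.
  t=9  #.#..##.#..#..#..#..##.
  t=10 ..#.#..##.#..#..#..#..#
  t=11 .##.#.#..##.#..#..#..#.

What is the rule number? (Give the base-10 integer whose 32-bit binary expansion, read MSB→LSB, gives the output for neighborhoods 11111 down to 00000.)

3155986599

  ##### -> #   bit 31 = 1  t=1,i=18
  ####. -> .   bit 30 = 0  t=1,i=20
  ###.# -> #   bit 29 = 1  t=0,i=6
  ###.. -> #   bit 28 = 1  t=0,i=13
  ##.## -> #   bit 27 = 1  t=1,i=9
  ##.#. -> #   bit 26 = 1  t=0,i=7
  ##..# -> .   bit 25 = 0  t=2,i=6
  ##... -> .   bit 24 = 0  t=0,i=1
  #.### -> .   bit 23 = 0  t=1,i=6
  #.##. -> .   bit 22 = 0  t=0,i=22
  #.#.# -> .   bit 21 = 0  t=3,i=5
  #.#.. -> #   bit 20 = 1  t=0,i=8
  #..## -> #   bit 19 = 1  t=0,i=10
  #..#. -> #   bit 18 = 1  t=3,i=13
  #...# -> .   bit 17 = 0  t=0,i=2
  #.... -> .   bit 16 = 0  t=0,i=15
  .#### -> #   bit 15 = 1  t=1,i=17
  .###. -> .   bit 14 = 0  t=0,i=5
  .##.# -> .   bit 13 = 0  t=1,i=11
  .##.. -> .   bit 12 = 0  t=0,i=0
  .#.## -> #   bit 11 = 1  t=0,i=21
  .#.#. -> .   bit 10 = 0  t=3,i=6
  .#..# -> .   bit 9 = 0  t=0,i=9
  .#... -> .   bit 8 = 0  t=3,i=8
  ..### -> #   bit 7 = 1  t=0,i=4
  ..##. -> .   bit 6 = 0  t=2,i=8
  ..#.# -> #   bit 5 = 1  t=0,i=20
  ..#.. -> .   bit 4 = 0  t=3,i=11
  ...## -> .   bit 3 = 0  t=0,i=3
  ...#. -> #   bit 2 = 1  t=0,i=19
  ....# -> #   bit 1 = 1  t=0,i=18
  ..... -> #   bit 0 = 1  t=0,i=16
  bits 10111100000111001000100010100111 = 3155986599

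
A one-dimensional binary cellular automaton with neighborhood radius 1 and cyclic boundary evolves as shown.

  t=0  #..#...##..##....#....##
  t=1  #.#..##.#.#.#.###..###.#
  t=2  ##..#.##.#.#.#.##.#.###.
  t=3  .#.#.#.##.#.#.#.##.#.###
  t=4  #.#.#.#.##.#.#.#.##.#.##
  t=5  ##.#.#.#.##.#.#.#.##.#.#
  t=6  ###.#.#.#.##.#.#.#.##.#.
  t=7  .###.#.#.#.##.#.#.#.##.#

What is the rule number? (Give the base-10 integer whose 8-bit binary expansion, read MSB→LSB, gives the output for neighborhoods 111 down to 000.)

  ###|#  b7=1 t=0,i=23
  ##.|#  b6=1 t=0,i=0
  #.#|#  b5=1 t=1,i=1
  #..|.  b4=0 t=0,i=1
  .##|.  b3=0 t=0,i=7
  .#.|.  b2=0 t=0,i=3
  ..#|#  b1=1 t=0,i=2
  ...|#  b0=1 t=0,i=5
  bits 11100011 = 227

227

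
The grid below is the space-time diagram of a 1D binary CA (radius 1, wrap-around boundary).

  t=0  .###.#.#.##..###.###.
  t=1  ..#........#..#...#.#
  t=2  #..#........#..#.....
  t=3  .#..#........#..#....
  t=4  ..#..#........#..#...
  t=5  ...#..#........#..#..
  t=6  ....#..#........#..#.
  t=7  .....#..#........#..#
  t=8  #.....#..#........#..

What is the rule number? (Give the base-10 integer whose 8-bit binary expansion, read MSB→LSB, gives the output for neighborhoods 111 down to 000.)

144

  ### -> #   bit 7 = 1  t=0,i=2
  ##. -> .   bit 6 = 0  t=0,i=3
  #.# -> .   bit 5 = 0  t=0,i=4
  #.. -> #   bit 4 = 1  t=0,i=11
  .## -> .   bit 3 = 0  t=0,i=1
  .#. -> .   bit 2 = 0  t=0,i=5
  ..# -> .   bit 1 = 0  t=0,i=0
  ... -> .   bit 0 = 0  t=1,i=4
  bits 10010000 = 144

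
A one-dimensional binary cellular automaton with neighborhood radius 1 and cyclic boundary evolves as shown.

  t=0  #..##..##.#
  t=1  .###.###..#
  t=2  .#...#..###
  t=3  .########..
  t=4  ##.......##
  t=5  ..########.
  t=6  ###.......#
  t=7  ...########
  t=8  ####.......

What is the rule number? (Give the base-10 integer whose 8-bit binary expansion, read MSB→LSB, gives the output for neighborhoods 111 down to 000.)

  ###|.  b7=0 t=1,i=2
  ##.|.  b6=0 t=0,i=0
  #.#|.  b5=0 t=0,i=9
  #..|#  b4=1 t=0,i=1
  .##|#  b3=1 t=0,i=3
  .#.|#  b2=1 t=1,i=10
  ..#|#  b1=1 t=0,i=2
  ...|#  b0=1 t=2,i=3
  bits 00011111 = 31

31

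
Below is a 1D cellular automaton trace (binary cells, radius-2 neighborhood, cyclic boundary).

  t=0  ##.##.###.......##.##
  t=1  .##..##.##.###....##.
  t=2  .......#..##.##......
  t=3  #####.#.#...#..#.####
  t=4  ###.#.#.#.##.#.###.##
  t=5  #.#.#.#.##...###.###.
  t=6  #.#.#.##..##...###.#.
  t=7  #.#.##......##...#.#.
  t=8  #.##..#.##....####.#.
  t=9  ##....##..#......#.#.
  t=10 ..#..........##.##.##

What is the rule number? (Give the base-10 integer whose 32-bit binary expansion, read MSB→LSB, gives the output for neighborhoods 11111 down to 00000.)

  nb #####: next=#  (t=3,i=0, bit31=1)
  nb ####.: next=.  (t=0,i=0, bit30=0)
  nb ###.#: next=#  (t=0,i=1, bit29=1)
  nb ###..: next=#  (t=0,i=8, bit28=1)
  nb ##.##: next=#  (t=0,i=2, bit27=1)
  nb ##.#.: next=.  (t=3,i=5, bit26=0)
  nb ##..#: next=.  (t=1,i=3, bit25=0)
  nb ##...: next=#  (t=0,i=9, bit24=1)
  nb #.###: next=#  (t=0,i=6, bit23=1)
  nb #.##.: next=.  (t=0,i=3, bit22=0)
  nb #.#.#: next=#  (t=3,i=6, bit21=1)
  nb #.#..: next=#  (t=3,i=8, bit20=1)
  nb #..##: next=.  (t=1,i=0, bit19=0)
  nb #..#.: next=.  (t=3,i=14, bit18=0)
  nb #...#: next=#  (t=3,i=10, bit17=1)
  nb #....: next=.  (t=0,i=10, bit16=0)
  nb .####: next=.  (t=0,i=20, bit15=0)
  nb .###.: next=.  (t=0,i=7, bit14=0)
  nb .##.#: next=.  (t=0,i=4, bit13=0)
  nb .##..: next=.  (t=1,i=2, bit12=0)
  nb .#.##: next=#  (t=3,i=16, bit11=1)
  nb .#.#.: next=.  (t=3,i=7, bit10=0)
  nb .#..#: next=#  (t=2,i=8, bit9=1)
  nb .#...: next=.  (t=3,i=9, bit8=0)
  nb ..###: next=.  (t=5,i=13, bit7=0)
  nb ..##.: next=.  (t=0,i=16, bit6=0)
  nb ..#.#: next=#  (t=3,i=15, bit5=1)
  nb ..#..: next=.  (t=2,i=7, bit4=0)
  nb ...##: next=.  (t=0,i=15, bit3=0)
  nb ...#.: next=#  (t=2,i=6, bit2=1)
  nb ....#: next=.  (t=0,i=14, bit1=0)
  nb .....: next=#  (t=0,i=11, bit0=1)
  bits 10111001101100100000101000100101 = 3115452965

3115452965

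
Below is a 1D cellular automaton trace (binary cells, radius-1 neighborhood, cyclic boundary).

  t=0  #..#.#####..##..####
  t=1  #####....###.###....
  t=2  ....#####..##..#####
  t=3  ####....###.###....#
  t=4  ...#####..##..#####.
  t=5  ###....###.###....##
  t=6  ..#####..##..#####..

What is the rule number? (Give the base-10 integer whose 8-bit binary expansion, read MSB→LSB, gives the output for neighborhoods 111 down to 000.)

119

  ###|.  b7=0 t=0,i=6
  ##.|#  b6=1 t=0,i=0
  #.#|#  b5=1 t=0,i=4
  #..|#  b4=1 t=0,i=1
  .##|.  b3=0 t=0,i=5
  .#.|#  b2=1 t=0,i=3
  ..#|#  b1=1 t=0,i=2
  ...|#  b0=1 t=1,i=6
  bits 01110111 = 119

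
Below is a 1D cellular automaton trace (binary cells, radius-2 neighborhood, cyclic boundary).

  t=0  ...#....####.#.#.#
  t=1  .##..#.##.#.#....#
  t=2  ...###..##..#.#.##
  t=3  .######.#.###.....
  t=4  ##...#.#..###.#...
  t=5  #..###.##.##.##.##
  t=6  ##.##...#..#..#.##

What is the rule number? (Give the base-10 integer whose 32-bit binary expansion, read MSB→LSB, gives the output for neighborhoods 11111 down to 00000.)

  #####|.  b31=0 t=3,i=3
  ####.|#  b30=1 t=0,i=10
  ###.#|.  b29=0 t=0,i=11
  ###..|#  b28=1 t=2,i=5
  ##.##|.  b27=0 t=5,i=6
  ##.#.|#  b26=1 t=0,i=12
  ##..#|#  b25=1 t=1,i=3
  ##...|.  b24=0 t=2,i=0
  #.###|#  b23=1 t=3,i=10
  #.##.|.  b22=0 t=1,i=1
  #.#.#|.  b21=0 t=0,i=13
  #.#..|#  b20=1 t=0,i=17
  #..##|.  b19=0 t=2,i=7
  #..#.|#  b18=1 t=1,i=4
  #...#|#  b17=1 t=0,i=1
  #....|#  b16=1 t=0,i=5
  .####|.  b15=0 t=0,i=9
  .###.|#  b14=1 t=2,i=4
  .##.#|#  b13=1 t=1,i=8
  .##..|.  b12=0 t=1,i=2
  .#.##|.  b11=0 t=1,i=0
  .#.#.|.  b10=0 t=0,i=14
  .#..#|#  b9=1 t=4,i=8
  .#...|.  b8=0 t=0,i=0
  ..###|#  b7=1 t=0,i=8
  ..##.|#  b6=1 t=2,i=8
  ..#.#|#  b5=1 t=1,i=5
  ..#..|.  b4=0 t=0,i=3
  ...##|#  b3=1 t=0,i=7
  ...#.|#  b2=1 t=0,i=2
  ....#|.  b1=0 t=0,i=6
  .....|.  b0=0 t=3,i=15
  bits 01010110100101110110001011101100 = 1452761836

1452761836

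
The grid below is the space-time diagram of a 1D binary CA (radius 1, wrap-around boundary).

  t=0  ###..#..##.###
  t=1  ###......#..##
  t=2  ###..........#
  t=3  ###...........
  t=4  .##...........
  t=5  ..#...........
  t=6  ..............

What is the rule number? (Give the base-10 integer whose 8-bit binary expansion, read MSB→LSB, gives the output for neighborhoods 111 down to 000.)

  nb ###: next=#  (t=0,i=0, bit7=1)
  nb ##.: next=#  (t=0,i=2, bit6=1)
  nb #.#: next=.  (t=0,i=10, bit5=0)
  nb #..: next=.  (t=0,i=3, bit4=0)
  nb .##: next=.  (t=0,i=8, bit3=0)
  nb .#.: next=.  (t=0,i=5, bit2=0)
  nb ..#: next=.  (t=0,i=4, bit1=0)
  nb ...: next=.  (t=1,i=4, bit0=0)
  bits 11000000 = 192

192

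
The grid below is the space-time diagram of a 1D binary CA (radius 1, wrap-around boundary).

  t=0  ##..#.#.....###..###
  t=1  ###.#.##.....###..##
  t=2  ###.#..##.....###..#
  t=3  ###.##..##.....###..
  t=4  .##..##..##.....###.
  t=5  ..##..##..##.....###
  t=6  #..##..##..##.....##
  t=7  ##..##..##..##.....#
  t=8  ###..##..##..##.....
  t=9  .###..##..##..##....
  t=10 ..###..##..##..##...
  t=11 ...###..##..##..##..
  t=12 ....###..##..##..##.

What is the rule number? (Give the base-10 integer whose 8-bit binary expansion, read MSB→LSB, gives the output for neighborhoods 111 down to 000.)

212

  [7] ### => #  t=0,i=0
  [6] ##. => #  t=0,i=1
  [5] #.# => .  t=0,i=5
  [4] #.. => #  t=0,i=2
  [3] .## => .  t=0,i=12
  [2] .#. => #  t=0,i=4
  [1] ..# => .  t=0,i=3
  [0] ... => .  t=0,i=8
  bits 11010100 = 212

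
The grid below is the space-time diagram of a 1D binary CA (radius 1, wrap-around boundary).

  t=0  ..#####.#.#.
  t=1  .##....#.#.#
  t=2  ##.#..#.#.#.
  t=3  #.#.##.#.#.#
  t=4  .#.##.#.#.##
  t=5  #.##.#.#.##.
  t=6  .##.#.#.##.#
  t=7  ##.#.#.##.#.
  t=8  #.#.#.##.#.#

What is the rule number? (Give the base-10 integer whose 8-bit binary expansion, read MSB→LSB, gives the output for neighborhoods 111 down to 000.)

58

  [7] ### => .  t=0,i=3
  [6] ##. => .  t=0,i=6
  [5] #.# => #  t=0,i=7
  [4] #.. => #  t=0,i=11
  [3] .## => #  t=0,i=2
  [2] .#. => .  t=0,i=8
  [1] ..# => #  t=0,i=1
  [0] ... => .  t=0,i=0
  bits 00111010 = 58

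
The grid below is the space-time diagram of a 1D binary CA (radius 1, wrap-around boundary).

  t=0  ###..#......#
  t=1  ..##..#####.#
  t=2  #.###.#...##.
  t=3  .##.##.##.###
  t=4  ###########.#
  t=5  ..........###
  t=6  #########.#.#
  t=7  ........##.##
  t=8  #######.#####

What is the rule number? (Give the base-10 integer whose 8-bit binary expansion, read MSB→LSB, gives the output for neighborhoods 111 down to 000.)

121

  ###|.  b7=0 t=0,i=0
  ##.|#  b6=1 t=0,i=2
  #.#|#  b5=1 t=1,i=11
  #..|#  b4=1 t=0,i=3
  .##|#  b3=1 t=0,i=12
  .#.|.  b2=0 t=0,i=5
  ..#|.  b1=0 t=0,i=4
  ...|#  b0=1 t=0,i=7
  bits 01111001 = 121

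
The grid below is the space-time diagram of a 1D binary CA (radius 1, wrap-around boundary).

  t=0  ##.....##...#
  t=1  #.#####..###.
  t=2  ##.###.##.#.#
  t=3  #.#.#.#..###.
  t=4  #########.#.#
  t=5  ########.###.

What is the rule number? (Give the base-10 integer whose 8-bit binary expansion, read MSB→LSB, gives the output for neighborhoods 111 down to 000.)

183

  [7] ### => #  t=0,i=0
  [6] ##. => .  t=0,i=1
  [5] #.# => #  t=1,i=1
  [4] #.. => #  t=0,i=2
  [3] .## => .  t=0,i=7
  [2] .#. => #  t=1,i=0
  [1] ..# => #  t=0,i=6
  [0] ... => #  t=0,i=3
  bits 10110111 = 183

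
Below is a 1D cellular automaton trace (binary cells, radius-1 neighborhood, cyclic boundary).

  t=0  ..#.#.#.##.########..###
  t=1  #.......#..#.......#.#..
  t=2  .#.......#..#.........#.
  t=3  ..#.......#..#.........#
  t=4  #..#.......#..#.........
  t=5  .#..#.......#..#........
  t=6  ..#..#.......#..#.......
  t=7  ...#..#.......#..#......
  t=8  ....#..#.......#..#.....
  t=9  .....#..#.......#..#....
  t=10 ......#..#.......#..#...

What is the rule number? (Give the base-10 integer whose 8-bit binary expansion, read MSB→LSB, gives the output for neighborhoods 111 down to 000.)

24

  nb ###: next=.  (t=0,i=12, bit7=0)
  nb ##.: next=.  (t=0,i=9, bit6=0)
  nb #.#: next=.  (t=0,i=3, bit5=0)
  nb #..: next=#  (t=0,i=0, bit4=1)
  nb .##: next=#  (t=0,i=8, bit3=1)
  nb .#.: next=.  (t=0,i=2, bit2=0)
  nb ..#: next=.  (t=0,i=1, bit1=0)
  nb ...: next=.  (t=1,i=2, bit0=0)
  bits 00011000 = 24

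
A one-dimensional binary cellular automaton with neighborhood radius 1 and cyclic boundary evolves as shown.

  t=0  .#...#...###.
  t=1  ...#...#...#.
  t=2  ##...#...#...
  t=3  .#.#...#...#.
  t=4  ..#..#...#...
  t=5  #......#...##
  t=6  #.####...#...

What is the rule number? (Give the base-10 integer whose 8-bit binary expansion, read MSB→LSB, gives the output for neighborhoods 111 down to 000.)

  [7] ### => .  t=0,i=10
  [6] ##. => #  t=0,i=11
  [5] #.# => #  t=3,i=2
  [4] #.. => .  t=0,i=2
  [3] .## => .  t=0,i=9
  [2] .#. => .  t=0,i=1
  [1] ..# => .  t=0,i=0
  [0] ... => #  t=0,i=3
  bits 01100001 = 97

97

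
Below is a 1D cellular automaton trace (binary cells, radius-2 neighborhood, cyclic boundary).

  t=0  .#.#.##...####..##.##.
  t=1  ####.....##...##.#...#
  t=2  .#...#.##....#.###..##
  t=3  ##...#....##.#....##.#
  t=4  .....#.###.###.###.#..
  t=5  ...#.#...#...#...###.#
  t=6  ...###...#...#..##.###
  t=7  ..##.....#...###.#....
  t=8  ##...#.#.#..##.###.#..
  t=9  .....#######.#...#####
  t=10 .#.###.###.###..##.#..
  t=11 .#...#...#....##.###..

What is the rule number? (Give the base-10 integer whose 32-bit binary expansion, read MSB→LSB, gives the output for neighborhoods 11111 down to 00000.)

2789025466

  [31] ##### => #  t=1,i=1
  [30] ####. => .  t=0,i=12
  [29] ###.# => #  t=4,i=9
  [28] ###.. => .  t=0,i=13
  [27] ##.## => .  t=0,i=18
  [26] ##.#. => #  t=1,i=16
  [25] ##..# => #  t=0,i=14
  [24] ##... => .  t=0,i=7
  [23] #.### => .  t=2,i=15
  [22] #.##. => .  t=0,i=5
  [21] #.#.# => #  t=0,i=3
  [20] #.#.. => #  t=1,i=17
  [19] #..## => #  t=0,i=15
  [18] #..#. => #  t=0,i=0
  [17] #...# => .  t=0,i=8
  [16] #.... => #  t=1,i=5
  [15] .#### => .  t=0,i=11
  [14] .###. => .  t=2,i=16
  [13] .##.# => #  t=0,i=17
  [12] .##.. => .  t=0,i=6
  [11] .#.## => .  t=0,i=4
  [10] .#.#. => #  t=0,i=2
  [9] .#..# => #  t=6,i=14
  [8] .#... => .  t=1,i=18
  [7] ..### => #  t=0,i=10
  [6] ..##. => .  t=0,i=16
  [5] ..#.# => #  t=0,i=1
  [4] ..#.. => #  t=3,i=5
  [3] ...## => #  t=0,i=9
  [2] ...#. => .  t=2,i=4
  [1] ....# => #  t=1,i=7
  [0] ..... => .  t=1,i=6
  bits 10100110001111010010011010111010 = 2789025466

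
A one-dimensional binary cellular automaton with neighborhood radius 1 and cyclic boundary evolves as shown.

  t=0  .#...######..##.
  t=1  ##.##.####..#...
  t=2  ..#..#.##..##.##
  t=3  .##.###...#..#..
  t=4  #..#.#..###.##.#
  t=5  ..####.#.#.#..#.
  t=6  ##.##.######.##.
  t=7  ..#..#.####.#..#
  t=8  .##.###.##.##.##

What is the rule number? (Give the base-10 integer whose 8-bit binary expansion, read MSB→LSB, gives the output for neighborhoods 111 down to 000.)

167

  ### -> #   bit 7 = 1  t=0,i=6
  ##. -> .   bit 6 = 0  t=0,i=10
  #.# -> #   bit 5 = 1  t=1,i=2
  #.. -> .   bit 4 = 0  t=0,i=2
  .## -> .   bit 3 = 0  t=0,i=5
  .#. -> #   bit 2 = 1  t=0,i=1
  ..# -> #   bit 1 = 1  t=0,i=0
  ... -> #   bit 0 = 1  t=0,i=3
  bits 10100111 = 167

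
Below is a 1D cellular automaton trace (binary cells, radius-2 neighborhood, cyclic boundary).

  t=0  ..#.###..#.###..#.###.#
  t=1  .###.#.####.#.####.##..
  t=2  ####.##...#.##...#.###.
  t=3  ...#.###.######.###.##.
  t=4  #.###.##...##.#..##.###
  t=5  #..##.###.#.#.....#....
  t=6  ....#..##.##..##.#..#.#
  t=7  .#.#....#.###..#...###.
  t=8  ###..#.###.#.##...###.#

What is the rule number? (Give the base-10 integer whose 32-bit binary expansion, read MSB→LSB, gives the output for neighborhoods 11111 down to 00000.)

  nb #####: next=#  (t=3,i=11, bit31=1)
  nb ####.: next=.  (t=1,i=9, bit30=0)
  nb ###.#: next=#  (t=0,i=20, bit29=1)
  nb ###..: next=.  (t=0,i=6, bit28=0)
  nb ##.##: next=.  (t=1,i=18, bit27=0)
  nb ##.#.: next=.  (t=0,i=21, bit26=0)
  nb ##..#: next=#  (t=0,i=7, bit25=1)
  nb ##...: next=#  (t=1,i=21, bit24=1)
  nb #.###: next=.  (t=0,i=4, bit23=0)
  nb #.##.: next=#  (t=1,i=19, bit22=1)
  nb #.#.#: next=#  (t=1,i=5, bit21=1)
  nb #.#..: next=.  (t=0,i=22, bit20=0)
  nb #..##: next=.  (t=4,i=16, bit19=0)
  nb #..#.: next=#  (t=0,i=1, bit18=1)
  nb #...#: next=.  (t=1,i=22, bit17=0)
  nb #....: next=#  (t=3,i=0, bit16=1)
  nb .####: next=.  (t=1,i=8, bit15=0)
  nb .###.: next=#  (t=0,i=5, bit14=1)
  nb .##.#: next=#  (t=4,i=12, bit13=1)
  nb .##..: next=#  (t=1,i=20, bit12=1)
  nb .#.##: next=#  (t=0,i=3, bit11=1)
  nb .#.#.: next=#  (t=5,i=11, bit10=1)
  nb .#..#: next=.  (t=0,i=0, bit9=0)
  nb .#...: next=.  (t=5,i=13, bit8=0)
  nb ..###: next=#  (t=1,i=1, bit7=1)
  nb ..##.: next=.  (t=4,i=11, bit6=0)
  nb ..#.#: next=#  (t=0,i=2, bit5=1)
  nb ..#..: next=.  (t=5,i=0, bit4=0)
  nb ...##: next=#  (t=1,i=0, bit3=1)
  nb ...#.: next=#  (t=2,i=9, bit2=1)
  nb ....#: next=.  (t=3,i=1, bit1=0)
  nb .....: next=#  (t=5,i=15, bit0=1)
  bits 10100011011001010111110010101101 = 2741337261

2741337261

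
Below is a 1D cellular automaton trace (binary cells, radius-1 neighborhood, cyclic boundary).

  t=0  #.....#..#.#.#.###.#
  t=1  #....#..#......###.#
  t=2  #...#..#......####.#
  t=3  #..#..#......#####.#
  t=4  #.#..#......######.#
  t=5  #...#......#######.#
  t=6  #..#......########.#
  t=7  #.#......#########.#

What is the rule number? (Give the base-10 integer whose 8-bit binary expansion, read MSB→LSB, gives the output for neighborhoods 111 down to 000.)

202

  nb ###: next=#  (t=0,i=16, bit7=1)
  nb ##.: next=#  (t=0,i=0, bit6=1)
  nb #.#: next=.  (t=0,i=10, bit5=0)
  nb #..: next=.  (t=0,i=1, bit4=0)
  nb .##: next=#  (t=0,i=15, bit3=1)
  nb .#.: next=.  (t=0,i=6, bit2=0)
  nb ..#: next=#  (t=0,i=5, bit1=1)
  nb ...: next=.  (t=0,i=2, bit0=0)
  bits 11001010 = 202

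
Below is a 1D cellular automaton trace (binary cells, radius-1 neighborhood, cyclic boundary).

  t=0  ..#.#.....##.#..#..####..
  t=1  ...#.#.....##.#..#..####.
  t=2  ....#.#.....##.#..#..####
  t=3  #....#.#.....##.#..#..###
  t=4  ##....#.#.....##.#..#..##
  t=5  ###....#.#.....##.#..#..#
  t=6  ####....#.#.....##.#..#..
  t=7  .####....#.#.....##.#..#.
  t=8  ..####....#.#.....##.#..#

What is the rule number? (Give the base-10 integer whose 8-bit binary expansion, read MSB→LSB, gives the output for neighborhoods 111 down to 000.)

240

  ### -> #   bit 7 = 1  t=0,i=20
  ##. -> #   bit 6 = 1  t=0,i=11
  #.# -> #   bit 5 = 1  t=0,i=3
  #.. -> #   bit 4 = 1  t=0,i=5
  .## -> .   bit 3 = 0  t=0,i=10
  .#. -> .   bit 2 = 0  t=0,i=2
  ..# -> .   bit 1 = 0  t=0,i=1
  ... -> .   bit 0 = 0  t=0,i=0
  bits 11110000 = 240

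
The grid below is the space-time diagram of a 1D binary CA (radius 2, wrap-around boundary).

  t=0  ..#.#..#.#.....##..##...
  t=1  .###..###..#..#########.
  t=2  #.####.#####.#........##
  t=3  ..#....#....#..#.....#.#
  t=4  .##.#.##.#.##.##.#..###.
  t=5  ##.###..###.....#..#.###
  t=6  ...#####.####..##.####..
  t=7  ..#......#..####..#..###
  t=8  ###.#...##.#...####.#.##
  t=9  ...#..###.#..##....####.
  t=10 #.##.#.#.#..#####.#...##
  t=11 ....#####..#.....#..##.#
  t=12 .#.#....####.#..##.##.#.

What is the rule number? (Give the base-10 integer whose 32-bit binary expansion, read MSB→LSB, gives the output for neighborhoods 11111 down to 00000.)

397368444

  [31] ##### => .  t=1,i=16
  [30] ####. => .  t=1,i=21
  [29] ###.# => .  t=2,i=0
  [28] ###.. => #  t=1,i=3
  [27] ##.## => .  t=2,i=1
  [26] ##.#. => #  t=2,i=12
  [25] ##..# => #  t=0,i=17
  [24] ##... => #  t=0,i=21
  [23] #.### => #  t=2,i=2
  [22] #.##. => .  t=4,i=6
  [21] #.#.# => #  t=4,i=4
  [20] #.#.. => .  t=0,i=4
  [19] #..## => #  t=0,i=18
  [18] #..#. => #  t=0,i=6
  [17] #...# => #  t=8,i=6
  [16] #.... => #  t=0,i=11
  [15] .#### => .  t=1,i=15
  [14] .###. => #  t=1,i=2
  [13] .##.# => .  t=4,i=2
  [12] .##.. => #  t=0,i=16
  [11] .#.## => #  t=4,i=5
  [10] .#.#. => #  t=0,i=3
  [9] .#..# => .  t=0,i=5
  [8] .#... => .  t=0,i=10
  [7] ..### => .  t=1,i=1
  [6] ..##. => #  t=0,i=15
  [5] ..#.# => #  t=0,i=2
  [4] ..#.. => #  t=1,i=11
  [3] ...## => #  t=0,i=14
  [2] ...#. => #  t=0,i=1
  [1] ....# => .  t=0,i=0
  [0] ..... => .  t=0,i=12
  bits 00010111101011110101110001111100 = 397368444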